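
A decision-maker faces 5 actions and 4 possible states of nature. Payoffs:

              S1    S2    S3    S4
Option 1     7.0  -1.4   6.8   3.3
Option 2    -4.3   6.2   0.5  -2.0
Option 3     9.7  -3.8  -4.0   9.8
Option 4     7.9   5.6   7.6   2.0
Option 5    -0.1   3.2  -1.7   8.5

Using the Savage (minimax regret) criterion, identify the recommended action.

Option 1

Column bests: S1=9.7, S2=6.2, S3=7.6, S4=9.8.
Option 1 regrets: 2.7, 7.6, 0.8, 6.5 → max 7.6
Option 2 regrets: 14.0, 0.0, 7.1, 11.8 → max 14.0
Option 3 regrets: 0.0, 10.0, 11.6, 0.0 → max 11.6
Option 4 regrets: 1.8, 0.6, 0.0, 7.8 → max 7.8
Option 5 regrets: 9.8, 3.0, 9.3, 1.3 → max 9.8
Smallest max regret = 7.6 → Option 1.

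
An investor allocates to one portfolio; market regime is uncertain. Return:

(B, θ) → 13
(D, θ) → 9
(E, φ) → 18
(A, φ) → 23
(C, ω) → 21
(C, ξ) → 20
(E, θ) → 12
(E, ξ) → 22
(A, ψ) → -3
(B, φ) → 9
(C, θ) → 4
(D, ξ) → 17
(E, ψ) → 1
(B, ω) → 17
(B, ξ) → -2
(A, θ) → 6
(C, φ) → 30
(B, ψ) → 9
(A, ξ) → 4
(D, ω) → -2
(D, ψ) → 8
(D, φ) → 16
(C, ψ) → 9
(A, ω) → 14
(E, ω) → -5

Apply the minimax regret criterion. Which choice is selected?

C

Column bests: θ=13, φ=30, ψ=9, ω=21, ξ=22.
A regrets: 7, 7, 12, 7, 18 → max 18
B regrets: 0, 21, 0, 4, 24 → max 24
C regrets: 9, 0, 0, 0, 2 → max 9
D regrets: 4, 14, 1, 23, 5 → max 23
E regrets: 1, 12, 8, 26, 0 → max 26
Smallest max regret = 9 → C.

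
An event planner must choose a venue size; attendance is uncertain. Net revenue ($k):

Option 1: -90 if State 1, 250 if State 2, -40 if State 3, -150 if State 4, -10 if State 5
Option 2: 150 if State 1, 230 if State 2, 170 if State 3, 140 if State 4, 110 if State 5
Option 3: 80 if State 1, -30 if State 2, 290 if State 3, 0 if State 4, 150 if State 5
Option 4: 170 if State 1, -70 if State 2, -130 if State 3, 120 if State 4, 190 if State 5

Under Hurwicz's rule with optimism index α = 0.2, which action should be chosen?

Option 1: 0.2·250 + 0.8·(-150) = -70
Option 2: 0.2·230 + 0.8·110 = 134
Option 3: 0.2·290 + 0.8·(-30) = 34
Option 4: 0.2·190 + 0.8·(-130) = -66
Highest Hurwicz score = 134 → Option 2.

Option 2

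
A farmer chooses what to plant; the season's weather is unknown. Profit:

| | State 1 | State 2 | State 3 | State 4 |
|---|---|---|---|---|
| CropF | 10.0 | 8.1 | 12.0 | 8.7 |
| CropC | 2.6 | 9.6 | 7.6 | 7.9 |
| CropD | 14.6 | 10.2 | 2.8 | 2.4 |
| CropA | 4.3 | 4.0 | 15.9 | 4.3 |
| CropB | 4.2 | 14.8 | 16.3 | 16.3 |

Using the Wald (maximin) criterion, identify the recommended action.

Row minima: CropF=8.1, CropC=2.6, CropD=2.4, CropA=4.0, CropB=4.2
Best worst-case = 8.1 → CropF.

CropF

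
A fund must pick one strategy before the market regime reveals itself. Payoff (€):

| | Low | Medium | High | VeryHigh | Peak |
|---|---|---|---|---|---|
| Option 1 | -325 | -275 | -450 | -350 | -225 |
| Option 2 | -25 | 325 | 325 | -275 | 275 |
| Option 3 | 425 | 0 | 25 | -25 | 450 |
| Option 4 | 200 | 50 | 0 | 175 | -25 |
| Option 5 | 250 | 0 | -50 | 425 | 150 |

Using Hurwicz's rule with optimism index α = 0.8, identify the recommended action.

Option 3

Option 1: 0.8·(-225) + 0.2·(-450) = -270
Option 2: 0.8·325 + 0.2·(-275) = 205
Option 3: 0.8·450 + 0.2·(-25) = 355
Option 4: 0.8·200 + 0.2·(-25) = 155
Option 5: 0.8·425 + 0.2·(-50) = 330
Highest Hurwicz score = 355 → Option 3.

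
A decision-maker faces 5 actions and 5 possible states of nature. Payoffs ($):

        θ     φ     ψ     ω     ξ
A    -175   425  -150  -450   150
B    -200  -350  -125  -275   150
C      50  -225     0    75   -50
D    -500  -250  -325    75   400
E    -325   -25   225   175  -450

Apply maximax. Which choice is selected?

Row maxima: A=425, B=150, C=75, D=400, E=225
Best best-case = 425 → A.

A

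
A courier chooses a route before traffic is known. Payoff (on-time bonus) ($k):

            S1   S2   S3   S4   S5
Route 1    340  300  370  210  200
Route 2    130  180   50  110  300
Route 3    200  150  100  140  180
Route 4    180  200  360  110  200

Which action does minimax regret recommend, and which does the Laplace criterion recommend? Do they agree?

Column bests: S1=340, S2=300, S3=370, S4=210, S5=300.
Route 1 regrets: 0, 0, 0, 0, 100 → max 100
Route 2 regrets: 210, 120, 320, 100, 0 → max 320
Route 3 regrets: 140, 150, 270, 70, 120 → max 270
Route 4 regrets: 160, 100, 10, 100, 100 → max 160
Smallest max regret = 100 → Route 1.
Row averages: Route 1=284, Route 2=154, Route 3=154, Route 4=210
Highest average = 284 → Route 1.

minimax regret → Route 1; laplace → Route 1 (agree)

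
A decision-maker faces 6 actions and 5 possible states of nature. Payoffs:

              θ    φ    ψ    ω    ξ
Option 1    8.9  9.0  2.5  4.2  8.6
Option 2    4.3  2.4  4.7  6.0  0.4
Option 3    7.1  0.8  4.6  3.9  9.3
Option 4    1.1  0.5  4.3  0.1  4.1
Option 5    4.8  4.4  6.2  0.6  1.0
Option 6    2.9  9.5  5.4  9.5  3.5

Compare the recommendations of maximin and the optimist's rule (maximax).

Row minima: Option 1=2.5, Option 2=0.4, Option 3=0.8, Option 4=0.1, Option 5=0.6, Option 6=2.9
Best worst-case = 2.9 → Option 6.
Row maxima: Option 1=9.0, Option 2=6.0, Option 3=9.3, Option 4=4.3, Option 5=6.2, Option 6=9.5
Best best-case = 9.5 → Option 6.

maximin → Option 6; maximax → Option 6 (agree)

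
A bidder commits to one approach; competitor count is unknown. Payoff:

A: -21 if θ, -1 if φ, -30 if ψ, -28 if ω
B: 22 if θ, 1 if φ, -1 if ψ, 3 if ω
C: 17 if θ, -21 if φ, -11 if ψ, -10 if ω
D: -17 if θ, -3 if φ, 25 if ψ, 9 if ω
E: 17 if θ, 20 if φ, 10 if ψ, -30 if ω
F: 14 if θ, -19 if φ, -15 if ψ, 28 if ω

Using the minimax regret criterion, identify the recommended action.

B

Column bests: θ=22, φ=20, ψ=25, ω=28.
A regrets: 43, 21, 55, 56 → max 56
B regrets: 0, 19, 26, 25 → max 26
C regrets: 5, 41, 36, 38 → max 41
D regrets: 39, 23, 0, 19 → max 39
E regrets: 5, 0, 15, 58 → max 58
F regrets: 8, 39, 40, 0 → max 40
Smallest max regret = 26 → B.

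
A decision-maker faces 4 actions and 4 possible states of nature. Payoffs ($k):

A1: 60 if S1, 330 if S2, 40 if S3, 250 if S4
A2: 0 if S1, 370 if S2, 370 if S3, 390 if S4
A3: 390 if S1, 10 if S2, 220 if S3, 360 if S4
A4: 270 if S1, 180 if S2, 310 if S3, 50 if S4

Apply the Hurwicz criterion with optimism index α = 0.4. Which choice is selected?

A3

A1: 0.4·330 + 0.6·40 = 156
A2: 0.4·390 + 0.6·0 = 156
A3: 0.4·390 + 0.6·10 = 162
A4: 0.4·310 + 0.6·50 = 154
Highest Hurwicz score = 162 → A3.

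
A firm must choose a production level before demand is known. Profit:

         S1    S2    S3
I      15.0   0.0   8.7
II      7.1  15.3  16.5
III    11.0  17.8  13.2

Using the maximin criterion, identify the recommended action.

III

Row minima: I=0.0, II=7.1, III=11.0
Best worst-case = 11.0 → III.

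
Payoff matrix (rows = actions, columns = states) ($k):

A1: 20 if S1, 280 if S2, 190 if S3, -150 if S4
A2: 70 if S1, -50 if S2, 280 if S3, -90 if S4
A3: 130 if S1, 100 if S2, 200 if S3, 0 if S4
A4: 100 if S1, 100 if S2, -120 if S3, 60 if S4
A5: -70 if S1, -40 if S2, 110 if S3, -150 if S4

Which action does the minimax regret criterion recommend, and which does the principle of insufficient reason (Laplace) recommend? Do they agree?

Column bests: S1=130, S2=280, S3=280, S4=60.
A1 regrets: 110, 0, 90, 210 → max 210
A2 regrets: 60, 330, 0, 150 → max 330
A3 regrets: 0, 180, 80, 60 → max 180
A4 regrets: 30, 180, 400, 0 → max 400
A5 regrets: 200, 320, 170, 210 → max 320
Smallest max regret = 180 → A3.
Row averages: A1=85, A2=52.5, A3=107.5, A4=35, A5=-37.5
Highest average = 107.5 → A3.

minimax regret → A3; laplace → A3 (agree)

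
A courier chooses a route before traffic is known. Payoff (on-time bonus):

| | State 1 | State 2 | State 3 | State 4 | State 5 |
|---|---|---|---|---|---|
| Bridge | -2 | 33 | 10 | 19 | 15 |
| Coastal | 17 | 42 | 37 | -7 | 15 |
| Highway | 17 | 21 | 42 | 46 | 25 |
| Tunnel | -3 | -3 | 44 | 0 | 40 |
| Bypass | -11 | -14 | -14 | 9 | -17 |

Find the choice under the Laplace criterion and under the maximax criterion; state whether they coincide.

Row averages: Bridge=15, Coastal=20.8, Highway=30.2, Tunnel=15.6, Bypass=-9.4
Highest average = 30.2 → Highway.
Row maxima: Bridge=33, Coastal=42, Highway=46, Tunnel=44, Bypass=9
Best best-case = 46 → Highway.

laplace → Highway; maximax → Highway (agree)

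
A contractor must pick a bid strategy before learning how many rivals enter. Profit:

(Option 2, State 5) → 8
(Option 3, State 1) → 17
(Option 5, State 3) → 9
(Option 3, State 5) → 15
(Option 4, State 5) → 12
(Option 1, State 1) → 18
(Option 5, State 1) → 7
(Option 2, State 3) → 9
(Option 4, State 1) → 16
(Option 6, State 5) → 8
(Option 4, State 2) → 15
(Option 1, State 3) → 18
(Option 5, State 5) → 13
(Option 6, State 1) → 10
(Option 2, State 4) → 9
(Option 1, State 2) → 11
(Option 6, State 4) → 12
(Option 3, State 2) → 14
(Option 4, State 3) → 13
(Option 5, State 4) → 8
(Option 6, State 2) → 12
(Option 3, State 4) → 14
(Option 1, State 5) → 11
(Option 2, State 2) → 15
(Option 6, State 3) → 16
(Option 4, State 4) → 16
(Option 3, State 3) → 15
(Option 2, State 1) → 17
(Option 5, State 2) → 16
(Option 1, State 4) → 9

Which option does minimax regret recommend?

Column bests: State 1=18, State 2=16, State 3=18, State 4=16, State 5=15.
Option 1 regrets: 0, 5, 0, 7, 4 → max 7
Option 2 regrets: 1, 1, 9, 7, 7 → max 9
Option 3 regrets: 1, 2, 3, 2, 0 → max 3
Option 4 regrets: 2, 1, 5, 0, 3 → max 5
Option 5 regrets: 11, 0, 9, 8, 2 → max 11
Option 6 regrets: 8, 4, 2, 4, 7 → max 8
Smallest max regret = 3 → Option 3.

Option 3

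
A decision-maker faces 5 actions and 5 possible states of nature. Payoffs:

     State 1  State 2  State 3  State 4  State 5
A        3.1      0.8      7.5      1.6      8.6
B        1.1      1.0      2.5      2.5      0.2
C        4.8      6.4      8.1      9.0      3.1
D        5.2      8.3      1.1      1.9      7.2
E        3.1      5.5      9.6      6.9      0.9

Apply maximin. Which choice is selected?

Row minima: A=0.8, B=0.2, C=3.1, D=1.1, E=0.9
Best worst-case = 3.1 → C.

C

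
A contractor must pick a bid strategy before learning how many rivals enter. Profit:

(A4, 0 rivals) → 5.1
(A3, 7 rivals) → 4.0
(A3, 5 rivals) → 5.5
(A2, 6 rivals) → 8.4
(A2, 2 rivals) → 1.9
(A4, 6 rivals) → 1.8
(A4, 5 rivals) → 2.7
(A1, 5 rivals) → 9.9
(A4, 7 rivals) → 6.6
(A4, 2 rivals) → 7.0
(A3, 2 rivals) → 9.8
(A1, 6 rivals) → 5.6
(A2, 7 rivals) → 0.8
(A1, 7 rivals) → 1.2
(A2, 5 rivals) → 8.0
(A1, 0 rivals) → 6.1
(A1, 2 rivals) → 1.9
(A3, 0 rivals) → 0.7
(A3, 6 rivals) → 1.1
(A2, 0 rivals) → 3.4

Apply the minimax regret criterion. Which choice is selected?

A4

Column bests: 0 rivals=6.1, 2 rivals=9.8, 5 rivals=9.9, 6 rivals=8.4, 7 rivals=6.6.
A1 regrets: 0.0, 7.9, 0.0, 2.8, 5.4 → max 7.9
A2 regrets: 2.7, 7.9, 1.9, 0.0, 5.8 → max 7.9
A3 regrets: 5.4, 0.0, 4.4, 7.3, 2.6 → max 7.3
A4 regrets: 1.0, 2.8, 7.2, 6.6, 0.0 → max 7.2
Smallest max regret = 7.2 → A4.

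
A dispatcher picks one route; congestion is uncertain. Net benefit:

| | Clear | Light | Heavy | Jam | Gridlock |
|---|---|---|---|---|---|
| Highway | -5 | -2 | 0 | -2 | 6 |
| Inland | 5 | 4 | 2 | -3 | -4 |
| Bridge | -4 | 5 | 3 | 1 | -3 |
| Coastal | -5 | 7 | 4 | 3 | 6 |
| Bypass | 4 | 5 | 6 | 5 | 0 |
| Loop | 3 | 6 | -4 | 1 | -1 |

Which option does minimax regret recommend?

Bypass

Column bests: Clear=5, Light=7, Heavy=6, Jam=5, Gridlock=6.
Highway regrets: 10, 9, 6, 7, 0 → max 10
Inland regrets: 0, 3, 4, 8, 10 → max 10
Bridge regrets: 9, 2, 3, 4, 9 → max 9
Coastal regrets: 10, 0, 2, 2, 0 → max 10
Bypass regrets: 1, 2, 0, 0, 6 → max 6
Loop regrets: 2, 1, 10, 4, 7 → max 10
Smallest max regret = 6 → Bypass.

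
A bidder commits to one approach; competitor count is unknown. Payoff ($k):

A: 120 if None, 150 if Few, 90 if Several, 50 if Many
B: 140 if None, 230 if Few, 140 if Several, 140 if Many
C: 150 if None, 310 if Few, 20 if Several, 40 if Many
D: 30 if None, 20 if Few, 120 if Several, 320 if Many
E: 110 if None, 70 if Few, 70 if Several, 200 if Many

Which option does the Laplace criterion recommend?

B

Row averages: A=102.5, B=162.5, C=130, D=122.5, E=112.5
Highest average = 162.5 → B.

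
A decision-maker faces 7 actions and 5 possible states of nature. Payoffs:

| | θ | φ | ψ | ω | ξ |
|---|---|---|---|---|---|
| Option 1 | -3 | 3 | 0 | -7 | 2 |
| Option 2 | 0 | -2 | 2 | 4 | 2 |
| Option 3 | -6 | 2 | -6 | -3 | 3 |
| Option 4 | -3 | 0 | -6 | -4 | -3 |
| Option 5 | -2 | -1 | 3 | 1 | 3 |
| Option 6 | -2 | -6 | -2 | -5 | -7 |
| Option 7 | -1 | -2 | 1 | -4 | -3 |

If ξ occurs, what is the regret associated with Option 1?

1

Best payoff under ξ is 3.
Regret = 3 − 2 = 1.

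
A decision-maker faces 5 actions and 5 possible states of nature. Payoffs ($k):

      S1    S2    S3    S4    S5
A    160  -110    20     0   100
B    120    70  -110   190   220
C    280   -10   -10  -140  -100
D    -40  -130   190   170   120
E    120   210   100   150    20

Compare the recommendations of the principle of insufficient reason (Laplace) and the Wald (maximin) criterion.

Row averages: A=34, B=98, C=4, D=62, E=120
Highest average = 120 → E.
Row minima: A=-110, B=-110, C=-140, D=-130, E=20
Best worst-case = 20 → E.

laplace → E; maximin → E (agree)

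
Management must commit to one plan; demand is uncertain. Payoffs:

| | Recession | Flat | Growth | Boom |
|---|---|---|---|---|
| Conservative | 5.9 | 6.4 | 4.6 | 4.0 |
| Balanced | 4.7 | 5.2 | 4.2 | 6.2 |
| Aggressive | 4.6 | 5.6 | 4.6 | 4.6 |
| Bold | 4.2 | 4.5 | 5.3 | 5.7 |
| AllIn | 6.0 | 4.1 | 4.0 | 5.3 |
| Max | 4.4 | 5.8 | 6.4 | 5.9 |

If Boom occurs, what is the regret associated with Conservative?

2.2

Best payoff under Boom is 6.2.
Regret = 6.2 − 4.0 = 2.2.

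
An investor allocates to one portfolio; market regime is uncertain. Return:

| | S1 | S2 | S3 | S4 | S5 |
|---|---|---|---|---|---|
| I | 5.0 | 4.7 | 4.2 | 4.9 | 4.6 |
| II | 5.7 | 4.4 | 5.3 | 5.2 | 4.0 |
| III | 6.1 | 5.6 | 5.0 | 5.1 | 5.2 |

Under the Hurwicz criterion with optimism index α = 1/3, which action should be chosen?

III

I: 1/3·5.0 + 2/3·4.2 = 67/15
II: 1/3·5.7 + 2/3·4.0 = 137/30
III: 1/3·6.1 + 2/3·5.0 = 161/30
Highest Hurwicz score = 161/30 → III.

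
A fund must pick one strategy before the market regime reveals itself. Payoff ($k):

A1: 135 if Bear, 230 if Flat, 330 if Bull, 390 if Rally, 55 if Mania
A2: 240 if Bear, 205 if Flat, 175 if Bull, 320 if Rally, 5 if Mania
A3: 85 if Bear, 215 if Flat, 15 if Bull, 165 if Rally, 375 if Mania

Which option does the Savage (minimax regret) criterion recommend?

Column bests: Bear=240, Flat=230, Bull=330, Rally=390, Mania=375.
A1 regrets: 105, 0, 0, 0, 320 → max 320
A2 regrets: 0, 25, 155, 70, 370 → max 370
A3 regrets: 155, 15, 315, 225, 0 → max 315
Smallest max regret = 315 → A3.

A3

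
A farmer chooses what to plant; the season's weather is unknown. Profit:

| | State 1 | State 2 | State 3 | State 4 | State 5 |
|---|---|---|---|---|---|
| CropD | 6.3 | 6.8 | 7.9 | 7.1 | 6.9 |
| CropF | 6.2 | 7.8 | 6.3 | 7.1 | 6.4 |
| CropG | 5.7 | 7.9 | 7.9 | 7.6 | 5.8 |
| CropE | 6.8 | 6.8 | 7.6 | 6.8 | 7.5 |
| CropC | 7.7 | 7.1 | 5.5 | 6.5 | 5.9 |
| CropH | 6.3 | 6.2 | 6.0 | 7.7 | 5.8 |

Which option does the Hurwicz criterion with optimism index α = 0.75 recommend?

CropD: 0.75·7.9 + 0.25·6.3 = 7.5
CropF: 0.75·7.8 + 0.25·6.2 = 7.4
CropG: 0.75·7.9 + 0.25·5.7 = 7.35
CropE: 0.75·7.6 + 0.25·6.8 = 7.4
CropC: 0.75·7.7 + 0.25·5.5 = 7.15
CropH: 0.75·7.7 + 0.25·5.8 = 7.225
Highest Hurwicz score = 7.5 → CropD.

CropD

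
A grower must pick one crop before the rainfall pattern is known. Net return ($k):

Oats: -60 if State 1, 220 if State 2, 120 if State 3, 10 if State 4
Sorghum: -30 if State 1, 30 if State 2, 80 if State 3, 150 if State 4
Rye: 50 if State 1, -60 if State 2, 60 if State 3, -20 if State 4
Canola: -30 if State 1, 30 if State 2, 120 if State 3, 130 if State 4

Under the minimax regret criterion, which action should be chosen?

Column bests: State 1=50, State 2=220, State 3=120, State 4=150.
Oats regrets: 110, 0, 0, 140 → max 140
Sorghum regrets: 80, 190, 40, 0 → max 190
Rye regrets: 0, 280, 60, 170 → max 280
Canola regrets: 80, 190, 0, 20 → max 190
Smallest max regret = 140 → Oats.

Oats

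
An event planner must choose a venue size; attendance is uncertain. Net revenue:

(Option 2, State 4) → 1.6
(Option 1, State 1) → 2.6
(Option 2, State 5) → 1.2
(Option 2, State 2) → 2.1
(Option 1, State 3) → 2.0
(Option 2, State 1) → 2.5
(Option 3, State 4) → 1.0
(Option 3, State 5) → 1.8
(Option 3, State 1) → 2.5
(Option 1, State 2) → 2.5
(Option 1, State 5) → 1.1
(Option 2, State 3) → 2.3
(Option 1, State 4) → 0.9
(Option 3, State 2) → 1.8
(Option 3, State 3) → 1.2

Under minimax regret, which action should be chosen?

Option 2

Column bests: State 1=2.6, State 2=2.5, State 3=2.3, State 4=1.6, State 5=1.8.
Option 1 regrets: 0.0, 0.0, 0.3, 0.7, 0.7 → max 0.7
Option 2 regrets: 0.1, 0.4, 0.0, 0.0, 0.6 → max 0.6
Option 3 regrets: 0.1, 0.7, 1.1, 0.6, 0.0 → max 1.1
Smallest max regret = 0.6 → Option 2.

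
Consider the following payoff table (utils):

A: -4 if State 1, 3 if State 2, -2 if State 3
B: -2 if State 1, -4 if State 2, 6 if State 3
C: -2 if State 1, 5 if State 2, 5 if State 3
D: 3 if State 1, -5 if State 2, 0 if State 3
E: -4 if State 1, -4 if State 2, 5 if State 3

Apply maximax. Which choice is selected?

Row maxima: A=3, B=6, C=5, D=3, E=5
Best best-case = 6 → B.

B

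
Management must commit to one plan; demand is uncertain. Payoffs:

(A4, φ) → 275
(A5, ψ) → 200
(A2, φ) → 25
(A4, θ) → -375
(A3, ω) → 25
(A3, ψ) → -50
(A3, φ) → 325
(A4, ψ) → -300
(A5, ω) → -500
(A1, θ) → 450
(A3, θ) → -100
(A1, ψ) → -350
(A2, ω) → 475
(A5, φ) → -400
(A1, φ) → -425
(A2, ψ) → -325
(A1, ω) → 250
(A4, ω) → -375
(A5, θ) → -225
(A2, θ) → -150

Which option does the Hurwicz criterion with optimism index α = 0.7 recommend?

A2

A1: 0.7·450 + 0.3·(-425) = 187.5
A2: 0.7·475 + 0.3·(-325) = 235
A3: 0.7·325 + 0.3·(-100) = 197.5
A4: 0.7·275 + 0.3·(-375) = 80
A5: 0.7·200 + 0.3·(-500) = -10
Highest Hurwicz score = 235 → A2.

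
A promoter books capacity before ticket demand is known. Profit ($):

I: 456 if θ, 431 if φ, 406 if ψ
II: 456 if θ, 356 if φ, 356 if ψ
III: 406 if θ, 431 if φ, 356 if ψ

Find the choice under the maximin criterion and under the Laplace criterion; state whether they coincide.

maximin → I; laplace → I (agree)

Row minima: I=406, II=356, III=356
Best worst-case = 406 → I.
Row averages: I=431, II=1168/3, III=1193/3
Highest average = 431 → I.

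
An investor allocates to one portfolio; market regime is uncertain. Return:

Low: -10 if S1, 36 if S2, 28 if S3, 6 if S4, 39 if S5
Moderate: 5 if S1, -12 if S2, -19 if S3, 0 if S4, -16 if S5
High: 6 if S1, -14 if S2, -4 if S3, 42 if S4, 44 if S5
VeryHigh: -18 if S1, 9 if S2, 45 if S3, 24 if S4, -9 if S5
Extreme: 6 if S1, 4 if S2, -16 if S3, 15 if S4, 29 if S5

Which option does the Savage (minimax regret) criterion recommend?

Low

Column bests: S1=6, S2=36, S3=45, S4=42, S5=44.
Low regrets: 16, 0, 17, 36, 5 → max 36
Moderate regrets: 1, 48, 64, 42, 60 → max 64
High regrets: 0, 50, 49, 0, 0 → max 50
VeryHigh regrets: 24, 27, 0, 18, 53 → max 53
Extreme regrets: 0, 32, 61, 27, 15 → max 61
Smallest max regret = 36 → Low.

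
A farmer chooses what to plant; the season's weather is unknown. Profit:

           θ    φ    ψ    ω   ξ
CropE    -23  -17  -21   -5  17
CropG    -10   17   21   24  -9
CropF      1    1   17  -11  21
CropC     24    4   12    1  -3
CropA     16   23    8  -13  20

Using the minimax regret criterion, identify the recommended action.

Column bests: θ=24, φ=23, ψ=21, ω=24, ξ=21.
CropE regrets: 47, 40, 42, 29, 4 → max 47
CropG regrets: 34, 6, 0, 0, 30 → max 34
CropF regrets: 23, 22, 4, 35, 0 → max 35
CropC regrets: 0, 19, 9, 23, 24 → max 24
CropA regrets: 8, 0, 13, 37, 1 → max 37
Smallest max regret = 24 → CropC.

CropC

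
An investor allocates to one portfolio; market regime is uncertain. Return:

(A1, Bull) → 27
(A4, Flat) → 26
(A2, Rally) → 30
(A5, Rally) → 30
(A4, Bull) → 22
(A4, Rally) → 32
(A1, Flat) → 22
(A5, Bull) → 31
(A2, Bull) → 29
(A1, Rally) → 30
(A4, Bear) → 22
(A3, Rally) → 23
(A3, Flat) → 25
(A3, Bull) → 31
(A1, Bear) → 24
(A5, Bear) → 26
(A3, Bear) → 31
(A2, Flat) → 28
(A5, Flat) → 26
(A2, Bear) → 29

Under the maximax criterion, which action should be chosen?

A4

Row maxima: A1=30, A2=30, A3=31, A4=32, A5=31
Best best-case = 32 → A4.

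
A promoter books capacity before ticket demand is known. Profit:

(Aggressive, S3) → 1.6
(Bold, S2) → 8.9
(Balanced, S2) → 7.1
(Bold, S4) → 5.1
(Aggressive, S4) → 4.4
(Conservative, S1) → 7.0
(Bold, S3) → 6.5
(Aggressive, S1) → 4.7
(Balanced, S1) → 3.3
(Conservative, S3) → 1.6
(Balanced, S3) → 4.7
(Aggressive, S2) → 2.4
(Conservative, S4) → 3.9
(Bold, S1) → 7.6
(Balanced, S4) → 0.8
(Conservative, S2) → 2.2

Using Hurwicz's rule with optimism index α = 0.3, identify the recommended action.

Conservative: 0.3·7.0 + 0.7·1.6 = 3.22
Balanced: 0.3·7.1 + 0.7·0.8 = 2.69
Aggressive: 0.3·4.7 + 0.7·1.6 = 2.53
Bold: 0.3·8.9 + 0.7·5.1 = 6.24
Highest Hurwicz score = 6.24 → Bold.

Bold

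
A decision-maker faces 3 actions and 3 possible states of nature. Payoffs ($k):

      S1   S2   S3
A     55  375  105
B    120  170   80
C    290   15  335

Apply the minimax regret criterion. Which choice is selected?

A

Column bests: S1=290, S2=375, S3=335.
A regrets: 235, 0, 230 → max 235
B regrets: 170, 205, 255 → max 255
C regrets: 0, 360, 0 → max 360
Smallest max regret = 235 → A.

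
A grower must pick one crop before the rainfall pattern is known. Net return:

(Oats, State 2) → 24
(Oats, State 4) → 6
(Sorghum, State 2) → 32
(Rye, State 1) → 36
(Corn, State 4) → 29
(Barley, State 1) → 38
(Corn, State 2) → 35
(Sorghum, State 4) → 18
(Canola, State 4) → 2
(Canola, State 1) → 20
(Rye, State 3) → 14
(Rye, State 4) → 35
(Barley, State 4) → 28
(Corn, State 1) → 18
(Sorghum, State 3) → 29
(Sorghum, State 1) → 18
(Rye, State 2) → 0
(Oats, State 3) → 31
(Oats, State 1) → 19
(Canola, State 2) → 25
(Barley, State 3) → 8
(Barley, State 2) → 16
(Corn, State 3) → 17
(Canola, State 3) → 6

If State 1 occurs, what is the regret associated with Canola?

18

Best payoff under State 1 is 38.
Regret = 38 − 20 = 18.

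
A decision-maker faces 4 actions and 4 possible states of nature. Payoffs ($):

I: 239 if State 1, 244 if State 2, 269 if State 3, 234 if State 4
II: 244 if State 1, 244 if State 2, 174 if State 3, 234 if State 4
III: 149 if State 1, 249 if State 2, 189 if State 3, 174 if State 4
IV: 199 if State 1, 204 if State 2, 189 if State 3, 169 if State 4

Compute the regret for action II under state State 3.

95

Best payoff under State 3 is 269.
Regret = 269 − 174 = 95.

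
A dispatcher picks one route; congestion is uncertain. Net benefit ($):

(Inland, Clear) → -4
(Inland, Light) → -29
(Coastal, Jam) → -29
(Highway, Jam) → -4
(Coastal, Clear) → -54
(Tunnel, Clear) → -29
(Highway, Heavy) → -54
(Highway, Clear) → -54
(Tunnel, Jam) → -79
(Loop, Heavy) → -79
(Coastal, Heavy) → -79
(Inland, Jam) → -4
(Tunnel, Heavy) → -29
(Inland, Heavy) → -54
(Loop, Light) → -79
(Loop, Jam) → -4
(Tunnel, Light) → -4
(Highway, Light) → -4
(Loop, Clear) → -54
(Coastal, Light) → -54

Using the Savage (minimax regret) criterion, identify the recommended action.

Column bests: Clear=-4, Light=-4, Heavy=-29, Jam=-4.
Inland regrets: 0, 25, 25, 0 → max 25
Coastal regrets: 50, 50, 50, 25 → max 50
Loop regrets: 50, 75, 50, 0 → max 75
Tunnel regrets: 25, 0, 0, 75 → max 75
Highway regrets: 50, 0, 25, 0 → max 50
Smallest max regret = 25 → Inland.

Inland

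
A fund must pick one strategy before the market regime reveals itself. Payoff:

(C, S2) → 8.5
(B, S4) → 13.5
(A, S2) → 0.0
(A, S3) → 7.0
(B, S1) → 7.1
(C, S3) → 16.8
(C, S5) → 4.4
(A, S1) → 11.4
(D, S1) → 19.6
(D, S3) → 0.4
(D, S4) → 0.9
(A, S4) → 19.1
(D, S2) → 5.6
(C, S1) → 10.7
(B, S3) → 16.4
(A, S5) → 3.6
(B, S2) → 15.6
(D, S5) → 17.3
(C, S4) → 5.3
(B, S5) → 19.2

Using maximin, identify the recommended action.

Row minima: A=0.0, B=7.1, C=4.4, D=0.4
Best worst-case = 7.1 → B.

B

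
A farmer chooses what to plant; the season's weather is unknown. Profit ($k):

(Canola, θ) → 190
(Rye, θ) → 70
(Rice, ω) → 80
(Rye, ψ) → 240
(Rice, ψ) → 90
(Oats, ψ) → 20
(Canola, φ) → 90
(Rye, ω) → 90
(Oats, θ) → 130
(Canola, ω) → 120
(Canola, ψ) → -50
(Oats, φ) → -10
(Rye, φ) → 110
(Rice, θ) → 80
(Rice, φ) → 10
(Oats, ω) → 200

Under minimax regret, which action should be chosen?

Rye

Column bests: θ=190, φ=110, ψ=240, ω=200.
Canola regrets: 0, 20, 290, 80 → max 290
Rice regrets: 110, 100, 150, 120 → max 150
Rye regrets: 120, 0, 0, 110 → max 120
Oats regrets: 60, 120, 220, 0 → max 220
Smallest max regret = 120 → Rye.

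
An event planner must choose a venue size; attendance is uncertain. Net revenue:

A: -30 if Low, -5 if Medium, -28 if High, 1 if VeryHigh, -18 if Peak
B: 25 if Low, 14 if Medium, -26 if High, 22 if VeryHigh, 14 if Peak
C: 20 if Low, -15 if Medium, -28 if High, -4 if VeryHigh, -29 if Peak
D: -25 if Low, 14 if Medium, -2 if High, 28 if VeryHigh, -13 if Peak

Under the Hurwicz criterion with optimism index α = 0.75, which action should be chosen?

D

A: 0.75·1 + 0.25·(-30) = -6.75
B: 0.75·25 + 0.25·(-26) = 12.25
C: 0.75·20 + 0.25·(-29) = 7.75
D: 0.75·28 + 0.25·(-25) = 14.75
Highest Hurwicz score = 14.75 → D.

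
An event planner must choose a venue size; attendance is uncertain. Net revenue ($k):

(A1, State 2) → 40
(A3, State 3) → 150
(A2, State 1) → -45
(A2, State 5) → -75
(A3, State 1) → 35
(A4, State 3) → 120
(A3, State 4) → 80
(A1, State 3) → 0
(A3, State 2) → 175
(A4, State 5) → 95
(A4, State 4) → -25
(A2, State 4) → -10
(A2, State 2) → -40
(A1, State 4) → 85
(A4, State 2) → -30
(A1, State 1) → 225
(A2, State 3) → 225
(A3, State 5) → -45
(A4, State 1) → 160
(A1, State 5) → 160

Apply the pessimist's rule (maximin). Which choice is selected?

A1

Row minima: A1=0, A2=-75, A3=-45, A4=-30
Best worst-case = 0 → A1.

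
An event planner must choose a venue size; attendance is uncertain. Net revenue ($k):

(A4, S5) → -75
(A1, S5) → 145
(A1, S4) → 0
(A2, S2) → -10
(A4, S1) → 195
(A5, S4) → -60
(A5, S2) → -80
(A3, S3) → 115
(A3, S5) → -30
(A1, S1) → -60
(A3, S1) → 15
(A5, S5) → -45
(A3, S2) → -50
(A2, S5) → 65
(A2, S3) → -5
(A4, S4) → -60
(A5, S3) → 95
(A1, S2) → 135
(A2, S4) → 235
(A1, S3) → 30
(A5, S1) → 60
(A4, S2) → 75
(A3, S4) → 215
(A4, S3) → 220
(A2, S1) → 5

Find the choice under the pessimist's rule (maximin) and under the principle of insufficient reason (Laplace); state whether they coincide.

Row minima: A1=-60, A2=-10, A3=-50, A4=-75, A5=-80
Best worst-case = -10 → A2.
Row averages: A1=50, A2=58, A3=53, A4=71, A5=-6
Highest average = 71 → A4.

maximin → A2; laplace → A4 (disagree)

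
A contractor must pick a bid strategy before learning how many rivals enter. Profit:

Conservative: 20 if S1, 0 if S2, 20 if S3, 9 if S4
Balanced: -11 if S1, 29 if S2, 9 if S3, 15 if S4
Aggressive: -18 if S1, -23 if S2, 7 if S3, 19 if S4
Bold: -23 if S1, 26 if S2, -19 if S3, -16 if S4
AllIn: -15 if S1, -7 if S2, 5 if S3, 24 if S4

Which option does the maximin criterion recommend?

Conservative

Row minima: Conservative=0, Balanced=-11, Aggressive=-23, Bold=-23, AllIn=-15
Best worst-case = 0 → Conservative.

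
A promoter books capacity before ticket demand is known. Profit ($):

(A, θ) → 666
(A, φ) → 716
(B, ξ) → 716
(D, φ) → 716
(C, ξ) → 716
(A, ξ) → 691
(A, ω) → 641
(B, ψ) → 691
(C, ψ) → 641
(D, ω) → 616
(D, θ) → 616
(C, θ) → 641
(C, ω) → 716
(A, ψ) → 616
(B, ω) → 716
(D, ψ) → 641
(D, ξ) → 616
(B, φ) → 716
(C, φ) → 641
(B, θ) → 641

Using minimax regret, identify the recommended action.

Column bests: θ=666, φ=716, ψ=691, ω=716, ξ=716.
A regrets: 0, 0, 75, 75, 25 → max 75
B regrets: 25, 0, 0, 0, 0 → max 25
C regrets: 25, 75, 50, 0, 0 → max 75
D regrets: 50, 0, 50, 100, 100 → max 100
Smallest max regret = 25 → B.

B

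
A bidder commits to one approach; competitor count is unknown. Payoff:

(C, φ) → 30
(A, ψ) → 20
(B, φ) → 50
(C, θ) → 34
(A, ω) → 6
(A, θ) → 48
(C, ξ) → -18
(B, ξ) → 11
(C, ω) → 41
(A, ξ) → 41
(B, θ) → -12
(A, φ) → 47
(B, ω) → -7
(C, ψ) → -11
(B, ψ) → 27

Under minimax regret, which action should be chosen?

A

Column bests: θ=48, φ=50, ψ=27, ω=41, ξ=41.
A regrets: 0, 3, 7, 35, 0 → max 35
B regrets: 60, 0, 0, 48, 30 → max 60
C regrets: 14, 20, 38, 0, 59 → max 59
Smallest max regret = 35 → A.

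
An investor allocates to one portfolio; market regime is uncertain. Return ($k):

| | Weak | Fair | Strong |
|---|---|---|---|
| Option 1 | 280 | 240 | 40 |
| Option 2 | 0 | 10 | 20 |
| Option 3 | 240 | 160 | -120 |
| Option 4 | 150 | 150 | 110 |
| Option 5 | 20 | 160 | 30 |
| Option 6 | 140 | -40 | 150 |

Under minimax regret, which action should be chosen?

Option 1

Column bests: Weak=280, Fair=240, Strong=150.
Option 1 regrets: 0, 0, 110 → max 110
Option 2 regrets: 280, 230, 130 → max 280
Option 3 regrets: 40, 80, 270 → max 270
Option 4 regrets: 130, 90, 40 → max 130
Option 5 regrets: 260, 80, 120 → max 260
Option 6 regrets: 140, 280, 0 → max 280
Smallest max regret = 110 → Option 1.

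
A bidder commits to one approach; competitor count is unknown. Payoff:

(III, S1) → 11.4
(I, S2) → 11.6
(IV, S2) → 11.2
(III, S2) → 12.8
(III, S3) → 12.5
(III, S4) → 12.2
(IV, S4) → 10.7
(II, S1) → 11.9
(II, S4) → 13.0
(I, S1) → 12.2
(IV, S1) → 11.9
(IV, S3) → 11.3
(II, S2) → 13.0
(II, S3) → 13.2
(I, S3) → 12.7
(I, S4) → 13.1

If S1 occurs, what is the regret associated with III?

0.8

Best payoff under S1 is 12.2.
Regret = 12.2 − 11.4 = 0.8.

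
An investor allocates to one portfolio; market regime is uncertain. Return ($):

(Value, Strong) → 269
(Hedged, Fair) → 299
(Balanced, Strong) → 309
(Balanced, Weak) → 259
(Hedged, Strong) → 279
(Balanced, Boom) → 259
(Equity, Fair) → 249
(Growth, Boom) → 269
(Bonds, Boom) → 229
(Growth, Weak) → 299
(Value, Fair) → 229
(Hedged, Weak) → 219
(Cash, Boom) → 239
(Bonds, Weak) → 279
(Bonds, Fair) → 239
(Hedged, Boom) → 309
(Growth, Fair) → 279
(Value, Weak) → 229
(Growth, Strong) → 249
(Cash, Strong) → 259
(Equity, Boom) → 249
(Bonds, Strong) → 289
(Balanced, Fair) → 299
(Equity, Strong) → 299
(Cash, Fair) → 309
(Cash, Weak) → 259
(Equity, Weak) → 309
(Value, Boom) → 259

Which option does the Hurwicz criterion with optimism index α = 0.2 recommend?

Balanced

Growth: 0.2·299 + 0.8·249 = 259
Balanced: 0.2·309 + 0.8·259 = 269
Bonds: 0.2·289 + 0.8·229 = 241
Cash: 0.2·309 + 0.8·239 = 253
Hedged: 0.2·309 + 0.8·219 = 237
Equity: 0.2·309 + 0.8·249 = 261
Value: 0.2·269 + 0.8·229 = 237
Highest Hurwicz score = 269 → Balanced.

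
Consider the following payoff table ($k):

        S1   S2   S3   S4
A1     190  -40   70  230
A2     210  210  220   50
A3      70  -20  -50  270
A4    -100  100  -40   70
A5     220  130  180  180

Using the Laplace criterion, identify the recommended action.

Row averages: A1=112.5, A2=172.5, A3=67.5, A4=7.5, A5=177.5
Highest average = 177.5 → A5.

A5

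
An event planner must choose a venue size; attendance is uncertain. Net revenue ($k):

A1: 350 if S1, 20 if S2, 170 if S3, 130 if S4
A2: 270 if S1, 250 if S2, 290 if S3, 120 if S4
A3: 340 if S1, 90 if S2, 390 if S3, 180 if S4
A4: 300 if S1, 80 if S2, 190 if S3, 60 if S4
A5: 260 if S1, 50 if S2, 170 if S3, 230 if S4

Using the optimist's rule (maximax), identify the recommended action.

A3

Row maxima: A1=350, A2=290, A3=390, A4=300, A5=260
Best best-case = 390 → A3.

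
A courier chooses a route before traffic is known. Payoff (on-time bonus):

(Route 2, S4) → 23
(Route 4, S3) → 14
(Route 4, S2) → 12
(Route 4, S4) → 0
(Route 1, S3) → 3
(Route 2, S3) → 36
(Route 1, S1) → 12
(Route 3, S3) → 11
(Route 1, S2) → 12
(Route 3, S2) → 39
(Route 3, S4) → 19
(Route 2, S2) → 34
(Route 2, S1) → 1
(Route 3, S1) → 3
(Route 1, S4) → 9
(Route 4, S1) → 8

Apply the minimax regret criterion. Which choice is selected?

Route 2

Column bests: S1=12, S2=39, S3=36, S4=23.
Route 1 regrets: 0, 27, 33, 14 → max 33
Route 2 regrets: 11, 5, 0, 0 → max 11
Route 3 regrets: 9, 0, 25, 4 → max 25
Route 4 regrets: 4, 27, 22, 23 → max 27
Smallest max regret = 11 → Route 2.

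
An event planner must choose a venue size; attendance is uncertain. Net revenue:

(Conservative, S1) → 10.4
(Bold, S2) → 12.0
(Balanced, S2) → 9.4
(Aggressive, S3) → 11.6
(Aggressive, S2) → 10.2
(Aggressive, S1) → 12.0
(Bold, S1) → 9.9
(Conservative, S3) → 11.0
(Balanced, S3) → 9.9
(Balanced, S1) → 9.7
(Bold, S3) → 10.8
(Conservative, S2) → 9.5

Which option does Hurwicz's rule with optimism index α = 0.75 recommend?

Conservative: 0.75·11.0 + 0.25·9.5 = 10.625
Balanced: 0.75·9.9 + 0.25·9.4 = 9.775
Aggressive: 0.75·12.0 + 0.25·10.2 = 11.55
Bold: 0.75·12.0 + 0.25·9.9 = 11.475
Highest Hurwicz score = 11.55 → Aggressive.

Aggressive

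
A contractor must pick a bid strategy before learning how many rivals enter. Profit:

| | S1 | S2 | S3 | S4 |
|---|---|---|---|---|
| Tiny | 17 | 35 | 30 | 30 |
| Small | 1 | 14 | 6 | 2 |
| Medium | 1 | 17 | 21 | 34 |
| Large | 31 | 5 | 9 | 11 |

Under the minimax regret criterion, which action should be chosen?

Tiny

Column bests: S1=31, S2=35, S3=30, S4=34.
Tiny regrets: 14, 0, 0, 4 → max 14
Small regrets: 30, 21, 24, 32 → max 32
Medium regrets: 30, 18, 9, 0 → max 30
Large regrets: 0, 30, 21, 23 → max 30
Smallest max regret = 14 → Tiny.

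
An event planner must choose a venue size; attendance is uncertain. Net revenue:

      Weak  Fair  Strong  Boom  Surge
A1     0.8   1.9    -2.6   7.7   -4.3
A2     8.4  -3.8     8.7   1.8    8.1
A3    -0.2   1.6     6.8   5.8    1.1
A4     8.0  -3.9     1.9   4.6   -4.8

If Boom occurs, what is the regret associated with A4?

Best payoff under Boom is 7.7.
Regret = 7.7 − 4.6 = 3.1.

3.1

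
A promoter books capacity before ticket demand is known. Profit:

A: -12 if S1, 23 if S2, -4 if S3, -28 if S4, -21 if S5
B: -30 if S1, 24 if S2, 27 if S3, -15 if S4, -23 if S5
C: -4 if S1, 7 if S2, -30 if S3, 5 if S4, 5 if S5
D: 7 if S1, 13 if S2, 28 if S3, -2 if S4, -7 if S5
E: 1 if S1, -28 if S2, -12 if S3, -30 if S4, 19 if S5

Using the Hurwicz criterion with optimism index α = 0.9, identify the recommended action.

D

A: 0.9·23 + 0.1·(-28) = 17.9
B: 0.9·27 + 0.1·(-30) = 21.3
C: 0.9·7 + 0.1·(-30) = 3.3
D: 0.9·28 + 0.1·(-7) = 24.5
E: 0.9·19 + 0.1·(-30) = 14.1
Highest Hurwicz score = 24.5 → D.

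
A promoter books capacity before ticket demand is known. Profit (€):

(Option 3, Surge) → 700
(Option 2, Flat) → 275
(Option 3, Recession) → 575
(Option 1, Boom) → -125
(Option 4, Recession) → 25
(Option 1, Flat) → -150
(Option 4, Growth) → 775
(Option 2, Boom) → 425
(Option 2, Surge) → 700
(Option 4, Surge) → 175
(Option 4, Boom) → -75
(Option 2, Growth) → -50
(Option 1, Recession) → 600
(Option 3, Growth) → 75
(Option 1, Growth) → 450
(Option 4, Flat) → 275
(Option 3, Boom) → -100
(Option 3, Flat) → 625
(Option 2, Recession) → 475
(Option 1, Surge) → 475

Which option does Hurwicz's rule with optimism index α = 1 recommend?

Option 1: 1·600 + 0·(-150) = 600
Option 2: 1·700 + 0·(-50) = 700
Option 3: 1·700 + 0·(-100) = 700
Option 4: 1·775 + 0·(-75) = 775
Highest Hurwicz score = 775 → Option 4.

Option 4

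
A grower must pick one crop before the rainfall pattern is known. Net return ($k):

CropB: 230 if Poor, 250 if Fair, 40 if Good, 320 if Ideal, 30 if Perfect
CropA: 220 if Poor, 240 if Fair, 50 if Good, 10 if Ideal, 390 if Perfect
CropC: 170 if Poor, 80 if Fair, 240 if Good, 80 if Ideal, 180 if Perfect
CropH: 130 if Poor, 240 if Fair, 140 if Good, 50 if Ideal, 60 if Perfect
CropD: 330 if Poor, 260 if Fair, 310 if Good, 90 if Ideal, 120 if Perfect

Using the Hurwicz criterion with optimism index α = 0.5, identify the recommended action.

CropB: 0.5·320 + 0.5·30 = 175
CropA: 0.5·390 + 0.5·10 = 200
CropC: 0.5·240 + 0.5·80 = 160
CropH: 0.5·240 + 0.5·50 = 145
CropD: 0.5·330 + 0.5·90 = 210
Highest Hurwicz score = 210 → CropD.

CropD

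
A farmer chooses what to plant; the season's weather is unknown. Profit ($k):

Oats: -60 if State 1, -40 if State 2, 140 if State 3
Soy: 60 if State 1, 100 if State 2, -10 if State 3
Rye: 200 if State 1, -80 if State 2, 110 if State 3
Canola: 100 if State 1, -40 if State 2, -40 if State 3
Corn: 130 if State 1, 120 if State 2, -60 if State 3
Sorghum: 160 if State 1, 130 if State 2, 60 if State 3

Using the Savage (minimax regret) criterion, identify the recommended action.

Sorghum

Column bests: State 1=200, State 2=130, State 3=140.
Oats regrets: 260, 170, 0 → max 260
Soy regrets: 140, 30, 150 → max 150
Rye regrets: 0, 210, 30 → max 210
Canola regrets: 100, 170, 180 → max 180
Corn regrets: 70, 10, 200 → max 200
Sorghum regrets: 40, 0, 80 → max 80
Smallest max regret = 80 → Sorghum.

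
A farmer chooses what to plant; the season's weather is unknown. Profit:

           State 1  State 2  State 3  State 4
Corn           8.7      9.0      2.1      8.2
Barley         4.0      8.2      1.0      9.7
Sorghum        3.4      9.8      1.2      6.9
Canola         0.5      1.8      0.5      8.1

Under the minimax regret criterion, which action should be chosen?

Column bests: State 1=8.7, State 2=9.8, State 3=2.1, State 4=9.7.
Corn regrets: 0.0, 0.8, 0.0, 1.5 → max 1.5
Barley regrets: 4.7, 1.6, 1.1, 0.0 → max 4.7
Sorghum regrets: 5.3, 0.0, 0.9, 2.8 → max 5.3
Canola regrets: 8.2, 8.0, 1.6, 1.6 → max 8.2
Smallest max regret = 1.5 → Corn.

Corn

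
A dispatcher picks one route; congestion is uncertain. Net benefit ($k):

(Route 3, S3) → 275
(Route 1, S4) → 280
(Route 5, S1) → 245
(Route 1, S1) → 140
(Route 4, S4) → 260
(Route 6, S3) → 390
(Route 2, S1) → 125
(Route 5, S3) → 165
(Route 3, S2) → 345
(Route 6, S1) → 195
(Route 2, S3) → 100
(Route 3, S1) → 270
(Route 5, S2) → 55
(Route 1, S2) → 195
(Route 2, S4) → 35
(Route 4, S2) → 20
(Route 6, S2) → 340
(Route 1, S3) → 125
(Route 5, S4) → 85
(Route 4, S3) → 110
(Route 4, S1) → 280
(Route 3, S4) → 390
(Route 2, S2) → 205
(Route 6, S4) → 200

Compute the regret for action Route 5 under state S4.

Best payoff under S4 is 390.
Regret = 390 − 85 = 305.

305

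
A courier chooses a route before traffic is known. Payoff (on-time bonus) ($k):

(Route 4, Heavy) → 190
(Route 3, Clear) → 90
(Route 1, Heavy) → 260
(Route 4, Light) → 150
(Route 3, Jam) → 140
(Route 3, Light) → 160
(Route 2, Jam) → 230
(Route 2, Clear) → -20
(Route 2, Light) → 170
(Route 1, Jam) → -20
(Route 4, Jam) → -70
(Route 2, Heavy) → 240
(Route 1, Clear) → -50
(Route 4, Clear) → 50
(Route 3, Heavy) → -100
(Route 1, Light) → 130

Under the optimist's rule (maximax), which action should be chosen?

Row maxima: Route 1=260, Route 2=240, Route 3=160, Route 4=190
Best best-case = 260 → Route 1.

Route 1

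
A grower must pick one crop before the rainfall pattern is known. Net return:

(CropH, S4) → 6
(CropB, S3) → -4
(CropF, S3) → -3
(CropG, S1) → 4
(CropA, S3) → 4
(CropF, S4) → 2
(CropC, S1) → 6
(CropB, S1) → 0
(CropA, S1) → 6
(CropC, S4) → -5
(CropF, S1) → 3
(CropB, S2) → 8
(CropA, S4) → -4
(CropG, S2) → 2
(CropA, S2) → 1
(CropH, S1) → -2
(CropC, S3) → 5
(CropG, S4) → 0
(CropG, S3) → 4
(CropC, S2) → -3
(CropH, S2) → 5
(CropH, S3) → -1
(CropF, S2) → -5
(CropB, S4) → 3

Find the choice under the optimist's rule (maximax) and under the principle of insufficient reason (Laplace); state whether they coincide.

maximax → CropB; laplace → CropG (disagree)

Row maxima: CropC=6, CropG=4, CropA=6, CropF=3, CropB=8, CropH=6
Best best-case = 8 → CropB.
Row averages: CropC=0.75, CropG=2.5, CropA=1.75, CropF=-0.75, CropB=1.75, CropH=2
Highest average = 2.5 → CropG.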